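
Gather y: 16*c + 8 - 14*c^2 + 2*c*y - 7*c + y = -14*c^2 + 9*c + y*(2*c + 1) + 8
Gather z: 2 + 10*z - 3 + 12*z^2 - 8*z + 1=12*z^2 + 2*z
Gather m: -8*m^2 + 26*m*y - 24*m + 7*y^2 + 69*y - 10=-8*m^2 + m*(26*y - 24) + 7*y^2 + 69*y - 10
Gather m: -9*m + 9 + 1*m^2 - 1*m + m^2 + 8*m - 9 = 2*m^2 - 2*m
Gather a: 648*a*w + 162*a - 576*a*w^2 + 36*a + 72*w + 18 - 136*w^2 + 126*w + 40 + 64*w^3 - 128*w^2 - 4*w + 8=a*(-576*w^2 + 648*w + 198) + 64*w^3 - 264*w^2 + 194*w + 66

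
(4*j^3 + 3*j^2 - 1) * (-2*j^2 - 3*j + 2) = -8*j^5 - 18*j^4 - j^3 + 8*j^2 + 3*j - 2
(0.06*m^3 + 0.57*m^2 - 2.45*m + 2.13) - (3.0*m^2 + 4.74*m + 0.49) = 0.06*m^3 - 2.43*m^2 - 7.19*m + 1.64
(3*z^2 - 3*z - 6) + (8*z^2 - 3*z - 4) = 11*z^2 - 6*z - 10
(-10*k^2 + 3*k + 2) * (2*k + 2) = -20*k^3 - 14*k^2 + 10*k + 4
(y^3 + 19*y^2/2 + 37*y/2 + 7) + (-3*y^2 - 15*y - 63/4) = y^3 + 13*y^2/2 + 7*y/2 - 35/4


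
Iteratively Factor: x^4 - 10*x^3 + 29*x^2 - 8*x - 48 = (x - 3)*(x^3 - 7*x^2 + 8*x + 16) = (x - 4)*(x - 3)*(x^2 - 3*x - 4) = (x - 4)^2*(x - 3)*(x + 1)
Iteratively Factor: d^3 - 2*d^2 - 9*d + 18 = (d + 3)*(d^2 - 5*d + 6) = (d - 2)*(d + 3)*(d - 3)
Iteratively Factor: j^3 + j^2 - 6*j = (j - 2)*(j^2 + 3*j) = j*(j - 2)*(j + 3)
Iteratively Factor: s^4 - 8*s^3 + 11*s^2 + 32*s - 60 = (s - 5)*(s^3 - 3*s^2 - 4*s + 12) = (s - 5)*(s - 3)*(s^2 - 4) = (s - 5)*(s - 3)*(s + 2)*(s - 2)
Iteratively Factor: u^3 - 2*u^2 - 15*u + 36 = (u - 3)*(u^2 + u - 12) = (u - 3)*(u + 4)*(u - 3)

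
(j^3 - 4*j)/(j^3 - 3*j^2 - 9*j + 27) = j*(j^2 - 4)/(j^3 - 3*j^2 - 9*j + 27)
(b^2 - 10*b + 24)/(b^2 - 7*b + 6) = (b - 4)/(b - 1)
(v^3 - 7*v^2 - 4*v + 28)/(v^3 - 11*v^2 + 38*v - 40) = (v^2 - 5*v - 14)/(v^2 - 9*v + 20)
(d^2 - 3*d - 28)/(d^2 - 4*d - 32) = (d - 7)/(d - 8)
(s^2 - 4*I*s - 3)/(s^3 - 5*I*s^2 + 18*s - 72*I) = (s - I)/(s^2 - 2*I*s + 24)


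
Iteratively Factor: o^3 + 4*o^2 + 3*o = (o)*(o^2 + 4*o + 3) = o*(o + 1)*(o + 3)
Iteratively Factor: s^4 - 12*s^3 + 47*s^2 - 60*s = (s - 5)*(s^3 - 7*s^2 + 12*s) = s*(s - 5)*(s^2 - 7*s + 12) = s*(s - 5)*(s - 3)*(s - 4)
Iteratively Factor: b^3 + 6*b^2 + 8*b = (b + 2)*(b^2 + 4*b) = (b + 2)*(b + 4)*(b)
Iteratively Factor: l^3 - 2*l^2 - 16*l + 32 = (l + 4)*(l^2 - 6*l + 8) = (l - 4)*(l + 4)*(l - 2)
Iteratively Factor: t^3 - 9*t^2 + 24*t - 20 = (t - 2)*(t^2 - 7*t + 10) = (t - 5)*(t - 2)*(t - 2)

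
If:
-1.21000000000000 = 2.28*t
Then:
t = -0.53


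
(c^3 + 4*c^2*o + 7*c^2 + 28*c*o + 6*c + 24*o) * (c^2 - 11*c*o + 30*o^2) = c^5 - 7*c^4*o + 7*c^4 - 14*c^3*o^2 - 49*c^3*o + 6*c^3 + 120*c^2*o^3 - 98*c^2*o^2 - 42*c^2*o + 840*c*o^3 - 84*c*o^2 + 720*o^3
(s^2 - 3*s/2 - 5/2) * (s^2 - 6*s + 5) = s^4 - 15*s^3/2 + 23*s^2/2 + 15*s/2 - 25/2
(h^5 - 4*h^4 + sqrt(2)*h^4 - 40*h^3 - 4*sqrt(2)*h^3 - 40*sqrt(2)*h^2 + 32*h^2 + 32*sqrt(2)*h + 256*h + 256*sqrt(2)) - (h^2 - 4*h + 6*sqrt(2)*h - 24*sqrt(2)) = h^5 - 4*h^4 + sqrt(2)*h^4 - 40*h^3 - 4*sqrt(2)*h^3 - 40*sqrt(2)*h^2 + 31*h^2 + 26*sqrt(2)*h + 260*h + 280*sqrt(2)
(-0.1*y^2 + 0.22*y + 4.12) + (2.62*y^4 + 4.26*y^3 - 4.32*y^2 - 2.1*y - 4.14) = 2.62*y^4 + 4.26*y^3 - 4.42*y^2 - 1.88*y - 0.0199999999999996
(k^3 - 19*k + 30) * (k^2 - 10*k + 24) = k^5 - 10*k^4 + 5*k^3 + 220*k^2 - 756*k + 720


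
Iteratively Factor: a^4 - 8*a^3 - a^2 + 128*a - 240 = (a - 5)*(a^3 - 3*a^2 - 16*a + 48) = (a - 5)*(a - 3)*(a^2 - 16) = (a - 5)*(a - 4)*(a - 3)*(a + 4)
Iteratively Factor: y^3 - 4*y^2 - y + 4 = (y + 1)*(y^2 - 5*y + 4) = (y - 4)*(y + 1)*(y - 1)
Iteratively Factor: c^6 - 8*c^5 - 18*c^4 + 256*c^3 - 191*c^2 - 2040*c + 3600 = (c - 3)*(c^5 - 5*c^4 - 33*c^3 + 157*c^2 + 280*c - 1200) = (c - 3)*(c + 4)*(c^4 - 9*c^3 + 3*c^2 + 145*c - 300) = (c - 3)^2*(c + 4)*(c^3 - 6*c^2 - 15*c + 100) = (c - 5)*(c - 3)^2*(c + 4)*(c^2 - c - 20) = (c - 5)^2*(c - 3)^2*(c + 4)*(c + 4)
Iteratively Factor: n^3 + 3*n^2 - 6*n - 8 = (n - 2)*(n^2 + 5*n + 4) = (n - 2)*(n + 1)*(n + 4)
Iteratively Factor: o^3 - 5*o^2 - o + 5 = (o + 1)*(o^2 - 6*o + 5) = (o - 1)*(o + 1)*(o - 5)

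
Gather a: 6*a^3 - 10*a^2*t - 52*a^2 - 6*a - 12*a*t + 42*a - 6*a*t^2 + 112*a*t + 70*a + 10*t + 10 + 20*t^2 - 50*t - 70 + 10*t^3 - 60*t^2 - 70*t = 6*a^3 + a^2*(-10*t - 52) + a*(-6*t^2 + 100*t + 106) + 10*t^3 - 40*t^2 - 110*t - 60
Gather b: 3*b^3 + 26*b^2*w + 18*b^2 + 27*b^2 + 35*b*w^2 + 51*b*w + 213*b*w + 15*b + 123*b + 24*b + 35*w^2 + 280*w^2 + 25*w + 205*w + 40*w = 3*b^3 + b^2*(26*w + 45) + b*(35*w^2 + 264*w + 162) + 315*w^2 + 270*w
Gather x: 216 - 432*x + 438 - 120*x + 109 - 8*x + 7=770 - 560*x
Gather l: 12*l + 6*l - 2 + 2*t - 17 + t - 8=18*l + 3*t - 27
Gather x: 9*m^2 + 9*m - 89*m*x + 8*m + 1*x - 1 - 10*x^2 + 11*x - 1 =9*m^2 + 17*m - 10*x^2 + x*(12 - 89*m) - 2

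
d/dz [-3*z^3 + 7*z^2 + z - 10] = -9*z^2 + 14*z + 1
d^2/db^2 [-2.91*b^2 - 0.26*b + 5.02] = -5.82000000000000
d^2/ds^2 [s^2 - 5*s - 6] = 2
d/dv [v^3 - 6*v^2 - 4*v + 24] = 3*v^2 - 12*v - 4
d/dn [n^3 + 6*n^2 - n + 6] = 3*n^2 + 12*n - 1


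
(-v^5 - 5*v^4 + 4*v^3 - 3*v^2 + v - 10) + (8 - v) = -v^5 - 5*v^4 + 4*v^3 - 3*v^2 - 2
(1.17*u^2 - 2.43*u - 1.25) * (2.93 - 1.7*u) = -1.989*u^3 + 7.5591*u^2 - 4.9949*u - 3.6625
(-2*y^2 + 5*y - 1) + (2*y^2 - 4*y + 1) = y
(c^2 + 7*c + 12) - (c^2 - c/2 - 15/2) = 15*c/2 + 39/2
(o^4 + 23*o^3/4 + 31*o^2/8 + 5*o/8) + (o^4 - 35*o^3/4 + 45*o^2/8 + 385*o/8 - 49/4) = 2*o^4 - 3*o^3 + 19*o^2/2 + 195*o/4 - 49/4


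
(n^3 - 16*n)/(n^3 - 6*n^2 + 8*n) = (n + 4)/(n - 2)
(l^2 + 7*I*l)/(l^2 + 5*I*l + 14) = l/(l - 2*I)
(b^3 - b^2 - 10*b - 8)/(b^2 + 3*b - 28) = (b^2 + 3*b + 2)/(b + 7)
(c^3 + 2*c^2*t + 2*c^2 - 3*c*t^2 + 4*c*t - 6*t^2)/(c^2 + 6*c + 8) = (c^2 + 2*c*t - 3*t^2)/(c + 4)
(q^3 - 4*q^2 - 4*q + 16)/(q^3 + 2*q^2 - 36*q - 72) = (q^2 - 6*q + 8)/(q^2 - 36)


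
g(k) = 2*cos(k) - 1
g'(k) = -2*sin(k)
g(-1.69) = -1.24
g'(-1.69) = 1.99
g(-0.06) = 1.00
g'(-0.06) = 0.12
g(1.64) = -1.14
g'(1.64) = -2.00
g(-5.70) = 0.67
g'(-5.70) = -1.10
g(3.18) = -3.00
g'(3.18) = 0.08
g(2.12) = -2.04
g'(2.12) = -1.71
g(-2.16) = -2.11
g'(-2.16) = 1.66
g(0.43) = 0.82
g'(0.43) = -0.83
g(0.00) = 1.00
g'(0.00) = 0.00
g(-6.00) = 0.92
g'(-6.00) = -0.56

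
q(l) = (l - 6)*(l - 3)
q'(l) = 2*l - 9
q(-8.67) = 171.20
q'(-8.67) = -26.34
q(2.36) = 2.33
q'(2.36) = -4.28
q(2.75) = 0.81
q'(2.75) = -3.50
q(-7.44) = 140.31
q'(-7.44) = -23.88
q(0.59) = 13.04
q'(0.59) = -7.82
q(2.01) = 3.95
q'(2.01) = -4.98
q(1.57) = 6.33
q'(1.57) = -5.86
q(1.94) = 4.30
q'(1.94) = -5.12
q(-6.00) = 108.00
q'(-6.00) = -21.00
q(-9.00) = 180.00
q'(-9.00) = -27.00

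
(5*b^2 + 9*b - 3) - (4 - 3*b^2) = 8*b^2 + 9*b - 7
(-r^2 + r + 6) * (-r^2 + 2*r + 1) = r^4 - 3*r^3 - 5*r^2 + 13*r + 6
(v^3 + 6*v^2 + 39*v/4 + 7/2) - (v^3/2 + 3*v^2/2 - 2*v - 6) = v^3/2 + 9*v^2/2 + 47*v/4 + 19/2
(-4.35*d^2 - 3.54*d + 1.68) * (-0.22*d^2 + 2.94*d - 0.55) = 0.957*d^4 - 12.0102*d^3 - 8.3847*d^2 + 6.8862*d - 0.924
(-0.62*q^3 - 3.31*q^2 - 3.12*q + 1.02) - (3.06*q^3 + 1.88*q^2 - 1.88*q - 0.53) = -3.68*q^3 - 5.19*q^2 - 1.24*q + 1.55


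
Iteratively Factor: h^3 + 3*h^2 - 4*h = (h - 1)*(h^2 + 4*h) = h*(h - 1)*(h + 4)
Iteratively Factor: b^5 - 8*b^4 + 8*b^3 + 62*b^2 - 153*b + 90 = (b - 1)*(b^4 - 7*b^3 + b^2 + 63*b - 90) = (b - 2)*(b - 1)*(b^3 - 5*b^2 - 9*b + 45) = (b - 2)*(b - 1)*(b + 3)*(b^2 - 8*b + 15) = (b - 5)*(b - 2)*(b - 1)*(b + 3)*(b - 3)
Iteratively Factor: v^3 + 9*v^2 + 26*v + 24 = (v + 4)*(v^2 + 5*v + 6) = (v + 2)*(v + 4)*(v + 3)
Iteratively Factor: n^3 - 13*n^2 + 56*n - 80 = (n - 4)*(n^2 - 9*n + 20) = (n - 4)^2*(n - 5)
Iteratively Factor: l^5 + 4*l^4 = (l)*(l^4 + 4*l^3) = l^2*(l^3 + 4*l^2) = l^2*(l + 4)*(l^2) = l^3*(l + 4)*(l)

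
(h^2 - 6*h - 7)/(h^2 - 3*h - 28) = (h + 1)/(h + 4)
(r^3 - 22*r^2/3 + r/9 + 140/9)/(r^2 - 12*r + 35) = (r^2 - r/3 - 20/9)/(r - 5)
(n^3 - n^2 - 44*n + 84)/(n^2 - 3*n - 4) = (-n^3 + n^2 + 44*n - 84)/(-n^2 + 3*n + 4)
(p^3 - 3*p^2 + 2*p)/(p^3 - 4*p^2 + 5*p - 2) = p/(p - 1)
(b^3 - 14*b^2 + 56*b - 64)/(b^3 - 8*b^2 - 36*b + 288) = (b^2 - 6*b + 8)/(b^2 - 36)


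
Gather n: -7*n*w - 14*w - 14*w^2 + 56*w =-7*n*w - 14*w^2 + 42*w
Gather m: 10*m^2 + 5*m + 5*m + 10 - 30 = 10*m^2 + 10*m - 20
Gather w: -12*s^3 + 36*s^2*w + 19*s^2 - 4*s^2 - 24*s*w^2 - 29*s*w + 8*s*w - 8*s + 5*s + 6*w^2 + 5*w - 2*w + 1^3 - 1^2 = -12*s^3 + 15*s^2 - 3*s + w^2*(6 - 24*s) + w*(36*s^2 - 21*s + 3)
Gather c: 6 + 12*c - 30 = 12*c - 24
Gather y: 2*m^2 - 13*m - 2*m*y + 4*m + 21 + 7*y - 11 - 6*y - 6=2*m^2 - 9*m + y*(1 - 2*m) + 4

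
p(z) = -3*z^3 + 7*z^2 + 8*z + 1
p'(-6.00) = -400.00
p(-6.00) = 853.00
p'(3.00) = -31.00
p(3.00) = 7.00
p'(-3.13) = -123.99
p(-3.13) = 136.53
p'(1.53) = 8.35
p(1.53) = 18.88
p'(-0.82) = -9.53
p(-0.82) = 0.80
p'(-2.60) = -89.24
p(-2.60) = 80.25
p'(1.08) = 12.62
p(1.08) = 14.03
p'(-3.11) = -122.59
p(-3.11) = 134.07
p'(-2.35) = -74.60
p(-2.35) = 59.79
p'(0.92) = 13.26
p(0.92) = 11.95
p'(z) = -9*z^2 + 14*z + 8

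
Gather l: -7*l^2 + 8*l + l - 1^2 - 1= -7*l^2 + 9*l - 2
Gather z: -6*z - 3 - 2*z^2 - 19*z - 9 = -2*z^2 - 25*z - 12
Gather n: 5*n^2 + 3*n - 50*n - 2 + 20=5*n^2 - 47*n + 18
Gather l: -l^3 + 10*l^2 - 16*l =-l^3 + 10*l^2 - 16*l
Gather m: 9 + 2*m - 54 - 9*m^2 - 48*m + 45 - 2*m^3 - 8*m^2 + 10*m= -2*m^3 - 17*m^2 - 36*m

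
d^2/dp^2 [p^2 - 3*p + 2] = 2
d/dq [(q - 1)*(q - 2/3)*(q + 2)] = 3*q^2 + 2*q/3 - 8/3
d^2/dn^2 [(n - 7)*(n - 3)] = 2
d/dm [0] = 0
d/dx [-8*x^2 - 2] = -16*x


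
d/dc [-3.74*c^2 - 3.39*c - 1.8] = -7.48*c - 3.39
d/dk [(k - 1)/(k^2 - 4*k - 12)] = (k^2 - 4*k - 2*(k - 2)*(k - 1) - 12)/(-k^2 + 4*k + 12)^2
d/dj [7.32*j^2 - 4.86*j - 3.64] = 14.64*j - 4.86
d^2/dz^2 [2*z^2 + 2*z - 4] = 4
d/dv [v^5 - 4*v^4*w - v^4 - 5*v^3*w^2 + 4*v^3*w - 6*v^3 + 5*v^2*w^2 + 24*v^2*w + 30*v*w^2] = 5*v^4 - 16*v^3*w - 4*v^3 - 15*v^2*w^2 + 12*v^2*w - 18*v^2 + 10*v*w^2 + 48*v*w + 30*w^2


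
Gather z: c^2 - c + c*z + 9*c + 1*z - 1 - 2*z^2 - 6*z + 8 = c^2 + 8*c - 2*z^2 + z*(c - 5) + 7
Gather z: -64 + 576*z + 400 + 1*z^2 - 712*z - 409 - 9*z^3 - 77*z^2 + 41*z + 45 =-9*z^3 - 76*z^2 - 95*z - 28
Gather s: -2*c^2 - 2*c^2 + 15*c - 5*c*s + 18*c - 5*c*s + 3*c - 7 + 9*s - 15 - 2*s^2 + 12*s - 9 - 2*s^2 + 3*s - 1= -4*c^2 + 36*c - 4*s^2 + s*(24 - 10*c) - 32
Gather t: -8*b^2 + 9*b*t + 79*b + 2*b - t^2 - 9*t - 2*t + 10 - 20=-8*b^2 + 81*b - t^2 + t*(9*b - 11) - 10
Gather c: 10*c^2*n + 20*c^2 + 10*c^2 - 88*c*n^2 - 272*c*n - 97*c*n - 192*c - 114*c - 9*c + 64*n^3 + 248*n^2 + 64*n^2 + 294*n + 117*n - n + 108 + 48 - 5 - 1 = c^2*(10*n + 30) + c*(-88*n^2 - 369*n - 315) + 64*n^3 + 312*n^2 + 410*n + 150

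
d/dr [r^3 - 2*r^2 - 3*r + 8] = 3*r^2 - 4*r - 3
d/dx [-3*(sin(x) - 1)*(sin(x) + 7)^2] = -3*(sin(x) + 7)*(3*sin(x) + 5)*cos(x)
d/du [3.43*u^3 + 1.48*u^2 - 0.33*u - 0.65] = 10.29*u^2 + 2.96*u - 0.33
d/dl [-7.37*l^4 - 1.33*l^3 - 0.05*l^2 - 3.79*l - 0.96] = -29.48*l^3 - 3.99*l^2 - 0.1*l - 3.79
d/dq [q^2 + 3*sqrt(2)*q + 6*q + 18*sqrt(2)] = 2*q + 3*sqrt(2) + 6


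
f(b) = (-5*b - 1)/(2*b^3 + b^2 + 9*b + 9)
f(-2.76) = -0.25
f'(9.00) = 0.01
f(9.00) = -0.03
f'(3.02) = 0.06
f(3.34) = -0.14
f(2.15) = -0.22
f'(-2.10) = -0.31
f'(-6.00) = -0.02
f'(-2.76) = -0.15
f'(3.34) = 0.05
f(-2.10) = -0.40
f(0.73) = -0.28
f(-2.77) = -0.25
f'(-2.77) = -0.15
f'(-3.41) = -0.09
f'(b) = (-5*b - 1)*(-6*b^2 - 2*b - 9)/(2*b^3 + b^2 + 9*b + 9)^2 - 5/(2*b^3 + b^2 + 9*b + 9)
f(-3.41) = -0.18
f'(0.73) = -0.07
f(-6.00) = -0.07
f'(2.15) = 0.08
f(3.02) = -0.16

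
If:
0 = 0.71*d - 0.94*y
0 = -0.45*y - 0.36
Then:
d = -1.06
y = -0.80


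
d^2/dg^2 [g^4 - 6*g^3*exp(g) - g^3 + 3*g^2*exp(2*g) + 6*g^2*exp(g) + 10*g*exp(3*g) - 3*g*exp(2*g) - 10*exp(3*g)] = -6*g^3*exp(g) + 12*g^2*exp(2*g) - 30*g^2*exp(g) + 12*g^2 + 90*g*exp(3*g) + 12*g*exp(2*g) - 12*g*exp(g) - 6*g - 30*exp(3*g) - 6*exp(2*g) + 12*exp(g)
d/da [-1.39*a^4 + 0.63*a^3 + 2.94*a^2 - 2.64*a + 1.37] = -5.56*a^3 + 1.89*a^2 + 5.88*a - 2.64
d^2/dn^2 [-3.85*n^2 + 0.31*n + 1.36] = -7.70000000000000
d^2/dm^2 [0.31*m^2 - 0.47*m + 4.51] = 0.620000000000000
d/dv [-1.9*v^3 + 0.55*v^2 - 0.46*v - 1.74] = -5.7*v^2 + 1.1*v - 0.46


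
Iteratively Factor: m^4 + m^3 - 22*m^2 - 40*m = (m + 2)*(m^3 - m^2 - 20*m) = (m - 5)*(m + 2)*(m^2 + 4*m) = (m - 5)*(m + 2)*(m + 4)*(m)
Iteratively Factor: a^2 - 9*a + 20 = (a - 4)*(a - 5)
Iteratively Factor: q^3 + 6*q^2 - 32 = (q + 4)*(q^2 + 2*q - 8) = (q - 2)*(q + 4)*(q + 4)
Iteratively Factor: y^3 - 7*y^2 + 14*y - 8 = (y - 4)*(y^2 - 3*y + 2) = (y - 4)*(y - 2)*(y - 1)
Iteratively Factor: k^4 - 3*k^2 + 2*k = (k - 1)*(k^3 + k^2 - 2*k) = (k - 1)*(k + 2)*(k^2 - k) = k*(k - 1)*(k + 2)*(k - 1)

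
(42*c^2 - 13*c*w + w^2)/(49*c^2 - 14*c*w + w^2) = (-6*c + w)/(-7*c + w)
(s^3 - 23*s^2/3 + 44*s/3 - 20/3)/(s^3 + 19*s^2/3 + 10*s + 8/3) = (3*s^3 - 23*s^2 + 44*s - 20)/(3*s^3 + 19*s^2 + 30*s + 8)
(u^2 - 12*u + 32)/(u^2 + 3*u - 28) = (u - 8)/(u + 7)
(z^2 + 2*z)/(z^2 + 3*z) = (z + 2)/(z + 3)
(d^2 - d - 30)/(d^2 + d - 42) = (d + 5)/(d + 7)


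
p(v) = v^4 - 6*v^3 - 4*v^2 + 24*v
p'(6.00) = 192.00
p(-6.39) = 2916.07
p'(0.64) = 12.56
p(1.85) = 4.43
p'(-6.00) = -1440.00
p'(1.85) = -27.08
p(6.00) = 0.00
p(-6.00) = 2304.00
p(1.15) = 14.93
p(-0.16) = -3.92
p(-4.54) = 794.89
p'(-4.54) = -685.00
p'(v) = 4*v^3 - 18*v^2 - 8*v + 24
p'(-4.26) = -577.81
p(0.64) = 12.32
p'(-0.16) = 24.80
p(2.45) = -17.42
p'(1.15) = -2.92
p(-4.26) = 618.36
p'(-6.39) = -1703.53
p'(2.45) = -44.82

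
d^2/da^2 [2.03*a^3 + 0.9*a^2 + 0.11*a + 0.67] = 12.18*a + 1.8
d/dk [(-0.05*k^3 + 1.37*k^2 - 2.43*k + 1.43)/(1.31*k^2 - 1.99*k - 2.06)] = (-0.0655*k^4 + 0.199*k^3 + 0.766*k^2 - 9.391*k + 7.8515)/(1.7161*k^4 - 5.2138*k^3 - 1.4371*k^2 + 8.1988*k + 4.2436)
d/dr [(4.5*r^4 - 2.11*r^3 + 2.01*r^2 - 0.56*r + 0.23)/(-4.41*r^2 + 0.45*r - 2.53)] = (-39.69*r^5 + 15.3801*r^4 - 47.439*r^3 + 14.4498*r^2 - 8.142*r + 1.3133)/(19.4481*r^4 - 3.969*r^3 + 22.5171*r^2 - 2.277*r + 6.4009)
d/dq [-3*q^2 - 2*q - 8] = -6*q - 2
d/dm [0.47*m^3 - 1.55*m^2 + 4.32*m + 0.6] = 1.41*m^2 - 3.1*m + 4.32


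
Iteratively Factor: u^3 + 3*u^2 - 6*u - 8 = (u + 4)*(u^2 - u - 2) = (u - 2)*(u + 4)*(u + 1)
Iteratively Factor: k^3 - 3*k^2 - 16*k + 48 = (k + 4)*(k^2 - 7*k + 12) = (k - 4)*(k + 4)*(k - 3)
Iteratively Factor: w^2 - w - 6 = (w - 3)*(w + 2)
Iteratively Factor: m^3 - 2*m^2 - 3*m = (m - 3)*(m^2 + m) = m*(m - 3)*(m + 1)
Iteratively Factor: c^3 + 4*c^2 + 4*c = (c + 2)*(c^2 + 2*c) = c*(c + 2)*(c + 2)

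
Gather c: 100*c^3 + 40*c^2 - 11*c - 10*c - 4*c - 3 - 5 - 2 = 100*c^3 + 40*c^2 - 25*c - 10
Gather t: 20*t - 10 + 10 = 20*t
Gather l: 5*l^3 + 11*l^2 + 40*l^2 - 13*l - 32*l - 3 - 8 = 5*l^3 + 51*l^2 - 45*l - 11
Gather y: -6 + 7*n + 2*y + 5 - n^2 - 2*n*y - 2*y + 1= -n^2 - 2*n*y + 7*n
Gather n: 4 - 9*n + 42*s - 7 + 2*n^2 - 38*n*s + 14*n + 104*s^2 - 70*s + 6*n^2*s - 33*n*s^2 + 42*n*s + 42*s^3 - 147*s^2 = n^2*(6*s + 2) + n*(-33*s^2 + 4*s + 5) + 42*s^3 - 43*s^2 - 28*s - 3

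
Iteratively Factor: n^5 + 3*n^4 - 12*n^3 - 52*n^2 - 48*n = (n + 2)*(n^4 + n^3 - 14*n^2 - 24*n) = (n + 2)^2*(n^3 - n^2 - 12*n) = (n - 4)*(n + 2)^2*(n^2 + 3*n) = n*(n - 4)*(n + 2)^2*(n + 3)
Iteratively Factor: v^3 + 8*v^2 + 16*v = (v + 4)*(v^2 + 4*v) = (v + 4)^2*(v)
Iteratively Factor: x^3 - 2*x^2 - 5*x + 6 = (x - 3)*(x^2 + x - 2) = (x - 3)*(x - 1)*(x + 2)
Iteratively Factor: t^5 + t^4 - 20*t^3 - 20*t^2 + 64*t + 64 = (t + 1)*(t^4 - 20*t^2 + 64) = (t - 2)*(t + 1)*(t^3 + 2*t^2 - 16*t - 32) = (t - 4)*(t - 2)*(t + 1)*(t^2 + 6*t + 8) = (t - 4)*(t - 2)*(t + 1)*(t + 4)*(t + 2)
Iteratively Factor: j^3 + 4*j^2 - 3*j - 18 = (j - 2)*(j^2 + 6*j + 9) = (j - 2)*(j + 3)*(j + 3)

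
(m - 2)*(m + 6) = m^2 + 4*m - 12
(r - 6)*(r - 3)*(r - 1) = r^3 - 10*r^2 + 27*r - 18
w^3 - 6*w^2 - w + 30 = (w - 5)*(w - 3)*(w + 2)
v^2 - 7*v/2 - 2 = (v - 4)*(v + 1/2)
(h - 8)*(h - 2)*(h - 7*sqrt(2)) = h^3 - 10*h^2 - 7*sqrt(2)*h^2 + 16*h + 70*sqrt(2)*h - 112*sqrt(2)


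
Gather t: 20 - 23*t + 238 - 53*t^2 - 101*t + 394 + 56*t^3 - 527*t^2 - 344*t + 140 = 56*t^3 - 580*t^2 - 468*t + 792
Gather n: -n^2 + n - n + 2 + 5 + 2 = 9 - n^2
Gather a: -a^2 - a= -a^2 - a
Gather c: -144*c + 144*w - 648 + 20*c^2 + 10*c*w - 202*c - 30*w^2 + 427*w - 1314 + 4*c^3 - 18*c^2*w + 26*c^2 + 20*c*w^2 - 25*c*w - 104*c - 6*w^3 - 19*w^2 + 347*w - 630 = 4*c^3 + c^2*(46 - 18*w) + c*(20*w^2 - 15*w - 450) - 6*w^3 - 49*w^2 + 918*w - 2592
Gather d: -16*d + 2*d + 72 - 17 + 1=56 - 14*d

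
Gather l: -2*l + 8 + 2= 10 - 2*l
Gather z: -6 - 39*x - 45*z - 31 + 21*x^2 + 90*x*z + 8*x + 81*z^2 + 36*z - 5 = 21*x^2 - 31*x + 81*z^2 + z*(90*x - 9) - 42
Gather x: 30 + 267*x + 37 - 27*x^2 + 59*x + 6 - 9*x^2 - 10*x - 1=-36*x^2 + 316*x + 72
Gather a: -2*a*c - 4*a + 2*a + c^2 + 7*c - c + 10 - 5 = a*(-2*c - 2) + c^2 + 6*c + 5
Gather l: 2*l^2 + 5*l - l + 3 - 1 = 2*l^2 + 4*l + 2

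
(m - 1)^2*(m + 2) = m^3 - 3*m + 2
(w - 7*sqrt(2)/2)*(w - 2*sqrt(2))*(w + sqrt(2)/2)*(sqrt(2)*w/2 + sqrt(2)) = sqrt(2)*w^4/2 - 5*w^3 + sqrt(2)*w^3 - 10*w^2 + 17*sqrt(2)*w^2/4 + 7*w + 17*sqrt(2)*w/2 + 14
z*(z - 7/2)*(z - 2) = z^3 - 11*z^2/2 + 7*z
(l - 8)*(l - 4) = l^2 - 12*l + 32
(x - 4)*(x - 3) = x^2 - 7*x + 12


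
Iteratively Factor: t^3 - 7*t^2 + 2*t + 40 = (t + 2)*(t^2 - 9*t + 20) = (t - 4)*(t + 2)*(t - 5)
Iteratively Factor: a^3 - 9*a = (a + 3)*(a^2 - 3*a) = a*(a + 3)*(a - 3)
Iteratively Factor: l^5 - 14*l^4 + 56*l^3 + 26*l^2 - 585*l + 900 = (l - 3)*(l^4 - 11*l^3 + 23*l^2 + 95*l - 300) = (l - 4)*(l - 3)*(l^3 - 7*l^2 - 5*l + 75) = (l - 4)*(l - 3)*(l + 3)*(l^2 - 10*l + 25) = (l - 5)*(l - 4)*(l - 3)*(l + 3)*(l - 5)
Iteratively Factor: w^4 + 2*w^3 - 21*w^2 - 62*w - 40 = (w - 5)*(w^3 + 7*w^2 + 14*w + 8) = (w - 5)*(w + 2)*(w^2 + 5*w + 4) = (w - 5)*(w + 2)*(w + 4)*(w + 1)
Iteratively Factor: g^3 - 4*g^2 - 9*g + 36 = (g - 4)*(g^2 - 9) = (g - 4)*(g - 3)*(g + 3)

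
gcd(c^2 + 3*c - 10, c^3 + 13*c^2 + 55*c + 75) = c + 5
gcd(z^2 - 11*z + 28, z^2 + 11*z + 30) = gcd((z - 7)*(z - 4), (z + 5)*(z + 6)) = 1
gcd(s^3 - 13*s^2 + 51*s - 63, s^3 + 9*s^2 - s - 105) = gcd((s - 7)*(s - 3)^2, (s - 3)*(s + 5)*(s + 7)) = s - 3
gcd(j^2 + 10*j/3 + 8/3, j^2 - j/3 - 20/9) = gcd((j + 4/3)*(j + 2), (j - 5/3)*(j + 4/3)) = j + 4/3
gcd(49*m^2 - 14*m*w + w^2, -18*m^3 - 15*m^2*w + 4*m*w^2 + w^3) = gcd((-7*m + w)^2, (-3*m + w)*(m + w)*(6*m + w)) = 1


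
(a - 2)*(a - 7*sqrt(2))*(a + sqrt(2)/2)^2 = a^4 - 6*sqrt(2)*a^3 - 2*a^3 - 27*a^2/2 + 12*sqrt(2)*a^2 - 7*sqrt(2)*a/2 + 27*a + 7*sqrt(2)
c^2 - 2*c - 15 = (c - 5)*(c + 3)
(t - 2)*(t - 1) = t^2 - 3*t + 2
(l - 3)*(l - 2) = l^2 - 5*l + 6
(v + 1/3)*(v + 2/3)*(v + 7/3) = v^3 + 10*v^2/3 + 23*v/9 + 14/27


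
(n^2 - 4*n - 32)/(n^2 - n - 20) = (n - 8)/(n - 5)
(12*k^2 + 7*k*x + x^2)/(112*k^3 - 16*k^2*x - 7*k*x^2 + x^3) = (3*k + x)/(28*k^2 - 11*k*x + x^2)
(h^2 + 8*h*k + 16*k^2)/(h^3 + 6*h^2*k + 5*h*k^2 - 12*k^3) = (h + 4*k)/(h^2 + 2*h*k - 3*k^2)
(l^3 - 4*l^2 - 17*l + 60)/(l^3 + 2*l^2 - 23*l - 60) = (l - 3)/(l + 3)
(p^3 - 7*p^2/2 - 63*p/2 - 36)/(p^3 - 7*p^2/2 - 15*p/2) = (p^2 - 5*p - 24)/(p*(p - 5))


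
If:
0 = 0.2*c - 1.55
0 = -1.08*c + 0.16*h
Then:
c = 7.75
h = 52.31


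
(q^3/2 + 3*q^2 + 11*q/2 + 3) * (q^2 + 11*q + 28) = q^5/2 + 17*q^4/2 + 105*q^3/2 + 295*q^2/2 + 187*q + 84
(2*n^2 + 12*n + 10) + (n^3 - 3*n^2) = n^3 - n^2 + 12*n + 10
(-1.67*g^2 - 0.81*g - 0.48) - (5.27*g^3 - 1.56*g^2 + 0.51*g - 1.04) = -5.27*g^3 - 0.11*g^2 - 1.32*g + 0.56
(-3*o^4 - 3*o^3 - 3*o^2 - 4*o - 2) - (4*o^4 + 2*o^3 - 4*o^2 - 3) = -7*o^4 - 5*o^3 + o^2 - 4*o + 1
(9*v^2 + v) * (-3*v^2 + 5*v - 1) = -27*v^4 + 42*v^3 - 4*v^2 - v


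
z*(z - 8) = z^2 - 8*z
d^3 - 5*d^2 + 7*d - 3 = (d - 3)*(d - 1)^2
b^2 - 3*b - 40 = (b - 8)*(b + 5)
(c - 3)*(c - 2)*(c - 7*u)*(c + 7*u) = c^4 - 5*c^3 - 49*c^2*u^2 + 6*c^2 + 245*c*u^2 - 294*u^2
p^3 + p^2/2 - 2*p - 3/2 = (p - 3/2)*(p + 1)^2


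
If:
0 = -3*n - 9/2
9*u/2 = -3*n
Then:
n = -3/2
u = 1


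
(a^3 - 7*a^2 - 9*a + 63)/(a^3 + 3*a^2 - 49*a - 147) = (a - 3)/(a + 7)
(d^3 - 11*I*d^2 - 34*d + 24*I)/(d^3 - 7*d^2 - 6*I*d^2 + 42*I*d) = (d^2 - 5*I*d - 4)/(d*(d - 7))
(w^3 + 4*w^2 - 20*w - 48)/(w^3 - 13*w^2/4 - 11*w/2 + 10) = 4*(w + 6)/(4*w - 5)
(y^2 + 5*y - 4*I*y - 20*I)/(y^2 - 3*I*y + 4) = (y + 5)/(y + I)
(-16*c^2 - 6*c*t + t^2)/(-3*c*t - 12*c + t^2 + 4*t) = (16*c^2 + 6*c*t - t^2)/(3*c*t + 12*c - t^2 - 4*t)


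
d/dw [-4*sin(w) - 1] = -4*cos(w)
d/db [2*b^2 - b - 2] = 4*b - 1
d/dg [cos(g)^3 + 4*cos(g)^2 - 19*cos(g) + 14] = (-3*cos(g)^2 - 8*cos(g) + 19)*sin(g)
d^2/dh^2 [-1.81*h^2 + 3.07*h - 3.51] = -3.62000000000000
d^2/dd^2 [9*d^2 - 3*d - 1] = 18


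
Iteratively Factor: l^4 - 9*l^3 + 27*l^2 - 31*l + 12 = (l - 1)*(l^3 - 8*l^2 + 19*l - 12) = (l - 1)^2*(l^2 - 7*l + 12) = (l - 4)*(l - 1)^2*(l - 3)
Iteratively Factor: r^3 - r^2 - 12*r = (r - 4)*(r^2 + 3*r) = (r - 4)*(r + 3)*(r)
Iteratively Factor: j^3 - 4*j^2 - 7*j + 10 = (j - 5)*(j^2 + j - 2) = (j - 5)*(j - 1)*(j + 2)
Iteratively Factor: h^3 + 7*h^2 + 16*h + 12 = (h + 2)*(h^2 + 5*h + 6) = (h + 2)^2*(h + 3)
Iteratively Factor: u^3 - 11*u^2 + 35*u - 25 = (u - 5)*(u^2 - 6*u + 5) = (u - 5)^2*(u - 1)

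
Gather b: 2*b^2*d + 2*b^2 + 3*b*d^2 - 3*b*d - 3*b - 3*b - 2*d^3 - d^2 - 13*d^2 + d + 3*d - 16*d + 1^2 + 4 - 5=b^2*(2*d + 2) + b*(3*d^2 - 3*d - 6) - 2*d^3 - 14*d^2 - 12*d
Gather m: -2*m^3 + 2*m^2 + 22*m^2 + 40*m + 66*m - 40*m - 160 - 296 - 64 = -2*m^3 + 24*m^2 + 66*m - 520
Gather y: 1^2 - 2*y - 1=-2*y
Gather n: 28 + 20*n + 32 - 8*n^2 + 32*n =-8*n^2 + 52*n + 60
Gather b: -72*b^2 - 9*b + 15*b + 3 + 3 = -72*b^2 + 6*b + 6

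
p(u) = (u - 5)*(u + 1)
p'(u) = 2*u - 4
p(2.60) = -8.64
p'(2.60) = 1.20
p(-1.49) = 3.18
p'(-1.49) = -6.98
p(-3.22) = 18.25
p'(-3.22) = -10.44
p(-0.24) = -3.98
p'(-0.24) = -4.48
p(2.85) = -8.28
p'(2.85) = 1.70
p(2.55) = -8.70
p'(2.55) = 1.10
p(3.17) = -7.63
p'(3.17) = 2.34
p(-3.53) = 21.58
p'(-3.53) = -11.06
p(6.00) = 7.00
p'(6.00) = 8.00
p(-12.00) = 187.00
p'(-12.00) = -28.00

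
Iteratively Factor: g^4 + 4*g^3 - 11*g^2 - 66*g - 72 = (g - 4)*(g^3 + 8*g^2 + 21*g + 18) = (g - 4)*(g + 3)*(g^2 + 5*g + 6) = (g - 4)*(g + 3)^2*(g + 2)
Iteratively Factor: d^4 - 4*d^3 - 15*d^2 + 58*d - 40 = (d + 4)*(d^3 - 8*d^2 + 17*d - 10) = (d - 5)*(d + 4)*(d^2 - 3*d + 2) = (d - 5)*(d - 2)*(d + 4)*(d - 1)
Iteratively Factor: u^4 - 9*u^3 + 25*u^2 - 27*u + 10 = (u - 1)*(u^3 - 8*u^2 + 17*u - 10) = (u - 2)*(u - 1)*(u^2 - 6*u + 5) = (u - 2)*(u - 1)^2*(u - 5)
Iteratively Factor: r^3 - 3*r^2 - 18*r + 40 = (r - 2)*(r^2 - r - 20) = (r - 2)*(r + 4)*(r - 5)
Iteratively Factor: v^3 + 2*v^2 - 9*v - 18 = (v + 3)*(v^2 - v - 6) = (v + 2)*(v + 3)*(v - 3)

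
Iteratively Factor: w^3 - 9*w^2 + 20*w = (w - 5)*(w^2 - 4*w) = w*(w - 5)*(w - 4)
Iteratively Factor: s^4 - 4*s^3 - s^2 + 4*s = (s)*(s^3 - 4*s^2 - s + 4) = s*(s + 1)*(s^2 - 5*s + 4) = s*(s - 4)*(s + 1)*(s - 1)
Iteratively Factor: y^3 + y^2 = (y)*(y^2 + y) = y*(y + 1)*(y)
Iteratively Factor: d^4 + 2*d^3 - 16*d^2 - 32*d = (d - 4)*(d^3 + 6*d^2 + 8*d) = (d - 4)*(d + 4)*(d^2 + 2*d) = (d - 4)*(d + 2)*(d + 4)*(d)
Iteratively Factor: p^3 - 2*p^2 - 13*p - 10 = (p + 1)*(p^2 - 3*p - 10) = (p - 5)*(p + 1)*(p + 2)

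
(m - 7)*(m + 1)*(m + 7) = m^3 + m^2 - 49*m - 49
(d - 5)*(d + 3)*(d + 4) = d^3 + 2*d^2 - 23*d - 60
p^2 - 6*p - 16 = (p - 8)*(p + 2)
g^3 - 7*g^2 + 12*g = g*(g - 4)*(g - 3)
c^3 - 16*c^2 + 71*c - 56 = (c - 8)*(c - 7)*(c - 1)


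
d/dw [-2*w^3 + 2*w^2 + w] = -6*w^2 + 4*w + 1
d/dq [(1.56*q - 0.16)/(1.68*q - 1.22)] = (1.993968 - 2.745792*q)/(1.68*q - 1.22)^3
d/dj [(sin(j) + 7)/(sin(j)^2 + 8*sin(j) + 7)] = -cos(j)/(sin(j) + 1)^2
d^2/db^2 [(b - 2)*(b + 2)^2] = 6*b + 4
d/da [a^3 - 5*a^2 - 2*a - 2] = 3*a^2 - 10*a - 2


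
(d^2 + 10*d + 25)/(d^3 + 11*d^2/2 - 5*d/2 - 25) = 2*(d + 5)/(2*d^2 + d - 10)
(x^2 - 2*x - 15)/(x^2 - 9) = (x - 5)/(x - 3)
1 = 1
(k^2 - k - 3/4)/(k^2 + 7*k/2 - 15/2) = (k + 1/2)/(k + 5)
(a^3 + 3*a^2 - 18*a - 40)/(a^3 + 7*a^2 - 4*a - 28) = (a^2 + a - 20)/(a^2 + 5*a - 14)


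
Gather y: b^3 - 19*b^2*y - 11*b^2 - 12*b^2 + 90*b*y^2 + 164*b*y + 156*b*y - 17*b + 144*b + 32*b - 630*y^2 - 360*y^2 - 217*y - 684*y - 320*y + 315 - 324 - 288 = b^3 - 23*b^2 + 159*b + y^2*(90*b - 990) + y*(-19*b^2 + 320*b - 1221) - 297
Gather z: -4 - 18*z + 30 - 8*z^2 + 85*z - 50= -8*z^2 + 67*z - 24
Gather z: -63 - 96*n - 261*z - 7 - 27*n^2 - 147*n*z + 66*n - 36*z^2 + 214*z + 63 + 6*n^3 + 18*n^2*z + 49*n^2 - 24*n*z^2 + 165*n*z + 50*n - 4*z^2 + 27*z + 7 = 6*n^3 + 22*n^2 + 20*n + z^2*(-24*n - 40) + z*(18*n^2 + 18*n - 20)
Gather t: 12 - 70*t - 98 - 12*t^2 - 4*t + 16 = -12*t^2 - 74*t - 70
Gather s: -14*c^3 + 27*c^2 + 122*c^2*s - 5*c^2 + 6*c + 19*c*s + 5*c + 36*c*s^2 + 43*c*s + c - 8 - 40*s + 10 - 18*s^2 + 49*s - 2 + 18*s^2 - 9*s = -14*c^3 + 22*c^2 + 36*c*s^2 + 12*c + s*(122*c^2 + 62*c)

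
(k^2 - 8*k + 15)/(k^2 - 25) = (k - 3)/(k + 5)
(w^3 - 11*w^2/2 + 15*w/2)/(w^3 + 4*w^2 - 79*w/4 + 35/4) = 2*w*(w - 3)/(2*w^2 + 13*w - 7)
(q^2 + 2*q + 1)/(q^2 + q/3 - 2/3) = 3*(q + 1)/(3*q - 2)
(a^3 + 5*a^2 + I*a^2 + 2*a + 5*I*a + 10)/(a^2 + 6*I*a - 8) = (a^2 + a*(5 - I) - 5*I)/(a + 4*I)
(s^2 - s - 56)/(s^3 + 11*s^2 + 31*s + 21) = (s - 8)/(s^2 + 4*s + 3)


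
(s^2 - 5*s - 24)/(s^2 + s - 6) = (s - 8)/(s - 2)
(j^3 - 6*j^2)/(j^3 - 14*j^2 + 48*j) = j/(j - 8)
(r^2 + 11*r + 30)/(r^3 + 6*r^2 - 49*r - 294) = (r + 5)/(r^2 - 49)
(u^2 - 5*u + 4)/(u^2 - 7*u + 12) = (u - 1)/(u - 3)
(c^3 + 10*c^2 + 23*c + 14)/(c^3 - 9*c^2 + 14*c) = (c^3 + 10*c^2 + 23*c + 14)/(c*(c^2 - 9*c + 14))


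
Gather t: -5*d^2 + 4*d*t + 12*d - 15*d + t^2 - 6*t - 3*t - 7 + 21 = -5*d^2 - 3*d + t^2 + t*(4*d - 9) + 14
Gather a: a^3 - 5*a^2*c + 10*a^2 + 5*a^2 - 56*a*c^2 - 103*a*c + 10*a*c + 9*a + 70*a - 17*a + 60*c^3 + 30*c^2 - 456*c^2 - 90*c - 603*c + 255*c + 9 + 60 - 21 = a^3 + a^2*(15 - 5*c) + a*(-56*c^2 - 93*c + 62) + 60*c^3 - 426*c^2 - 438*c + 48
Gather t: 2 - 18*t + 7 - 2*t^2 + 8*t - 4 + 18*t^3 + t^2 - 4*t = 18*t^3 - t^2 - 14*t + 5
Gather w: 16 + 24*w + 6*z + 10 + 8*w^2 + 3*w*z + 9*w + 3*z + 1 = 8*w^2 + w*(3*z + 33) + 9*z + 27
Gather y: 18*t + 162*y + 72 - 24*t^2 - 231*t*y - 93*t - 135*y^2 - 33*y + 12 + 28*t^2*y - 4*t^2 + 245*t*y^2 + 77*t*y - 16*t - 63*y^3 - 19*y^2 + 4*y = -28*t^2 - 91*t - 63*y^3 + y^2*(245*t - 154) + y*(28*t^2 - 154*t + 133) + 84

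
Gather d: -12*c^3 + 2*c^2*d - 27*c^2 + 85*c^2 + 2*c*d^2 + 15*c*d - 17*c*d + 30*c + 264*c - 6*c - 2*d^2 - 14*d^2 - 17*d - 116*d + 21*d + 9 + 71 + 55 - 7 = -12*c^3 + 58*c^2 + 288*c + d^2*(2*c - 16) + d*(2*c^2 - 2*c - 112) + 128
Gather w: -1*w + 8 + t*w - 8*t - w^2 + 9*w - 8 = -8*t - w^2 + w*(t + 8)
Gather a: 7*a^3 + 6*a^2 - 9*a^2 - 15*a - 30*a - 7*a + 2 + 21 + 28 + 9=7*a^3 - 3*a^2 - 52*a + 60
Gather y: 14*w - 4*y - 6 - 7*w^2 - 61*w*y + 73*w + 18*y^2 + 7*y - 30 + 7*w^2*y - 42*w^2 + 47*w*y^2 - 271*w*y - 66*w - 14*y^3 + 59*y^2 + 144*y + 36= -49*w^2 + 21*w - 14*y^3 + y^2*(47*w + 77) + y*(7*w^2 - 332*w + 147)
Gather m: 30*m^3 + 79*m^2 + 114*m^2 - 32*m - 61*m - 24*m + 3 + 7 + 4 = 30*m^3 + 193*m^2 - 117*m + 14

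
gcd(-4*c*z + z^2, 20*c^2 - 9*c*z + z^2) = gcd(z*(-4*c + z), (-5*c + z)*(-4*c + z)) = -4*c + z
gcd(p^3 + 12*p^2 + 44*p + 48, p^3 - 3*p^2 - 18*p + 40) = p + 4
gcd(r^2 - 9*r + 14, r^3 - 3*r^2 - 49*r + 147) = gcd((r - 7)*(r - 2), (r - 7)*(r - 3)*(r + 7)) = r - 7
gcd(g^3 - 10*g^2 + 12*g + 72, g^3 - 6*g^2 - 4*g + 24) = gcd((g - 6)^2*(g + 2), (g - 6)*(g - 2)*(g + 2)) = g^2 - 4*g - 12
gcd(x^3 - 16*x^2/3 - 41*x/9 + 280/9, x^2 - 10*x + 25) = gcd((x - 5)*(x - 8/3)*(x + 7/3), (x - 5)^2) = x - 5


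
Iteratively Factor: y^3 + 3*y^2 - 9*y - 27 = (y + 3)*(y^2 - 9) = (y + 3)^2*(y - 3)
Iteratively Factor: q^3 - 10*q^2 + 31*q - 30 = (q - 5)*(q^2 - 5*q + 6) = (q - 5)*(q - 2)*(q - 3)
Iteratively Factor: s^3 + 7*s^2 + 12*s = (s)*(s^2 + 7*s + 12) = s*(s + 4)*(s + 3)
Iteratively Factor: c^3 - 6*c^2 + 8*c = (c)*(c^2 - 6*c + 8) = c*(c - 2)*(c - 4)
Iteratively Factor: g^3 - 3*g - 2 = (g + 1)*(g^2 - g - 2) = (g - 2)*(g + 1)*(g + 1)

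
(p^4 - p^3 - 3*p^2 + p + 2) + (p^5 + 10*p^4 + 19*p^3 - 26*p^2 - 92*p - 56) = p^5 + 11*p^4 + 18*p^3 - 29*p^2 - 91*p - 54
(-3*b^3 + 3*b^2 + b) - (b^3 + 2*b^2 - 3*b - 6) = -4*b^3 + b^2 + 4*b + 6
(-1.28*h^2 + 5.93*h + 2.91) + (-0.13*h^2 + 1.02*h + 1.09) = -1.41*h^2 + 6.95*h + 4.0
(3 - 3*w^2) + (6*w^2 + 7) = 3*w^2 + 10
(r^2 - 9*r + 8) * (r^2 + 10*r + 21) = r^4 + r^3 - 61*r^2 - 109*r + 168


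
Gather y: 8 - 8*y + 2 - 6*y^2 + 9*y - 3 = -6*y^2 + y + 7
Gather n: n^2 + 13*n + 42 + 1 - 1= n^2 + 13*n + 42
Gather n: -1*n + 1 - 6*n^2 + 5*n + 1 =-6*n^2 + 4*n + 2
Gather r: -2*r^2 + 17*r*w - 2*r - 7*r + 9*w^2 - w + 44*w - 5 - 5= -2*r^2 + r*(17*w - 9) + 9*w^2 + 43*w - 10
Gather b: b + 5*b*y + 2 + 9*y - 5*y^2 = b*(5*y + 1) - 5*y^2 + 9*y + 2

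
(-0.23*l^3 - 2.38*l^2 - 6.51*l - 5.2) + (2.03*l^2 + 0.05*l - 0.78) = -0.23*l^3 - 0.35*l^2 - 6.46*l - 5.98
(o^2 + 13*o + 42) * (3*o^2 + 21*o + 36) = 3*o^4 + 60*o^3 + 435*o^2 + 1350*o + 1512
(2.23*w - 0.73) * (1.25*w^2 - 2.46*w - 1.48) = 2.7875*w^3 - 6.3983*w^2 - 1.5046*w + 1.0804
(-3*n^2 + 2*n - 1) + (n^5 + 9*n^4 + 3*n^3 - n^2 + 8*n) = n^5 + 9*n^4 + 3*n^3 - 4*n^2 + 10*n - 1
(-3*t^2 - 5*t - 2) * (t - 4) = -3*t^3 + 7*t^2 + 18*t + 8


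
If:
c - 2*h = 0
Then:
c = 2*h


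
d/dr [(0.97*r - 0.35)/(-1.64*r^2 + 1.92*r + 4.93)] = (1.5908*r^2 - 1.148*r + 5.4541)/(2.6896*r^4 - 6.2976*r^3 - 12.484*r^2 + 18.9312*r + 24.3049)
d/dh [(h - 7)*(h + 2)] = 2*h - 5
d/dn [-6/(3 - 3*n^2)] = -4*n/(n^2 - 1)^2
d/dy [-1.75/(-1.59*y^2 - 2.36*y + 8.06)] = (-5.565*y - 4.13)/(1.59*y^2 + 2.36*y - 8.06)^2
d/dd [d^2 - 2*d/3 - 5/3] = 2*d - 2/3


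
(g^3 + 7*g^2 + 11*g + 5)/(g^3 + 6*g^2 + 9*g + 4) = (g + 5)/(g + 4)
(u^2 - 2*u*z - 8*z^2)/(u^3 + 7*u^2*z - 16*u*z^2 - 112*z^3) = (u + 2*z)/(u^2 + 11*u*z + 28*z^2)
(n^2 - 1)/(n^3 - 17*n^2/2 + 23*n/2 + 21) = 2*(n - 1)/(2*n^2 - 19*n + 42)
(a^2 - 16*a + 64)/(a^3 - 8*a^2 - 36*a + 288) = (a - 8)/(a^2 - 36)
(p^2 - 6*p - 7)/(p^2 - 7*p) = (p + 1)/p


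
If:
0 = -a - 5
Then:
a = -5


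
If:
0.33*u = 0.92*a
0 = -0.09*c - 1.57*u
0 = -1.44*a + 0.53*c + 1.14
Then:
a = 0.04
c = -2.04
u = 0.12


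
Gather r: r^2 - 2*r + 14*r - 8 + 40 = r^2 + 12*r + 32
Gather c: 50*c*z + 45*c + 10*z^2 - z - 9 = c*(50*z + 45) + 10*z^2 - z - 9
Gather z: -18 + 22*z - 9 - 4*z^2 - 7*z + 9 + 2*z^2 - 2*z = -2*z^2 + 13*z - 18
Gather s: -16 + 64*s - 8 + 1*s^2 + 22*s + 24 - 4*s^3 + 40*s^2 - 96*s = -4*s^3 + 41*s^2 - 10*s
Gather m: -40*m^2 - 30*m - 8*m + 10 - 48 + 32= -40*m^2 - 38*m - 6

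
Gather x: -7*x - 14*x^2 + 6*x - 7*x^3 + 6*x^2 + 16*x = -7*x^3 - 8*x^2 + 15*x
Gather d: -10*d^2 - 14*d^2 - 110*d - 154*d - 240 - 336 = -24*d^2 - 264*d - 576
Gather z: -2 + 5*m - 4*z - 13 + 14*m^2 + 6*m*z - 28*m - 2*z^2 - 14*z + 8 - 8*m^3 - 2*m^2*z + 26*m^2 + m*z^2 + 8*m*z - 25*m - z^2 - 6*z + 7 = -8*m^3 + 40*m^2 - 48*m + z^2*(m - 3) + z*(-2*m^2 + 14*m - 24)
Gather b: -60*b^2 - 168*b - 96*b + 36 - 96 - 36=-60*b^2 - 264*b - 96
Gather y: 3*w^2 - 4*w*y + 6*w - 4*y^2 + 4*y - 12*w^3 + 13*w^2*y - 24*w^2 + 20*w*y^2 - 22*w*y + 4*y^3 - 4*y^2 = -12*w^3 - 21*w^2 + 6*w + 4*y^3 + y^2*(20*w - 8) + y*(13*w^2 - 26*w + 4)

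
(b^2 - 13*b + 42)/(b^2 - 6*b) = (b - 7)/b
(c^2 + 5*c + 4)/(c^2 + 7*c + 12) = (c + 1)/(c + 3)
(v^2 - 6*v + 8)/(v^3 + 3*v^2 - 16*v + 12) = (v - 4)/(v^2 + 5*v - 6)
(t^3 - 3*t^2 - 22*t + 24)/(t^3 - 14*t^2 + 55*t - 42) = (t + 4)/(t - 7)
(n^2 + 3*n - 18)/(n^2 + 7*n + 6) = (n - 3)/(n + 1)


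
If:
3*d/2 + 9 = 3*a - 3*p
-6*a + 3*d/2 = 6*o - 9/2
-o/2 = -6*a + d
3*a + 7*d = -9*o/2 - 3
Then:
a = -33/409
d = -327/409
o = 258/409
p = -2193/818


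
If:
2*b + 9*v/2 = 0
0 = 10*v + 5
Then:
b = 9/8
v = -1/2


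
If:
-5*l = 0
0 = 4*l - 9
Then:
No Solution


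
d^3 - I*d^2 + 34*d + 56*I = (d - 7*I)*(d + 2*I)*(d + 4*I)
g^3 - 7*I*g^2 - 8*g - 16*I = (g - 4*I)^2*(g + I)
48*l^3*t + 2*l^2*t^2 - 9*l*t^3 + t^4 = t*(-8*l + t)*(-3*l + t)*(2*l + t)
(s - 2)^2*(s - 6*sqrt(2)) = s^3 - 6*sqrt(2)*s^2 - 4*s^2 + 4*s + 24*sqrt(2)*s - 24*sqrt(2)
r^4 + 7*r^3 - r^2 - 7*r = r*(r - 1)*(r + 1)*(r + 7)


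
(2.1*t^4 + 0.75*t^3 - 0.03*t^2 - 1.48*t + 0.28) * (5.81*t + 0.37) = 12.201*t^5 + 5.1345*t^4 + 0.1032*t^3 - 8.6099*t^2 + 1.0792*t + 0.1036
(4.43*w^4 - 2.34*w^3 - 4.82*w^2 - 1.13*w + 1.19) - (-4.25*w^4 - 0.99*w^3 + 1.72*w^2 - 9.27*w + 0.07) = 8.68*w^4 - 1.35*w^3 - 6.54*w^2 + 8.14*w + 1.12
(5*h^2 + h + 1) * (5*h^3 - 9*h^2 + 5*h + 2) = 25*h^5 - 40*h^4 + 21*h^3 + 6*h^2 + 7*h + 2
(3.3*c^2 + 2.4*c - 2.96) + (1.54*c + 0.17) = 3.3*c^2 + 3.94*c - 2.79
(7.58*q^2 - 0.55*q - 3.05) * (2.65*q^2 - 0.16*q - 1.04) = 20.087*q^4 - 2.6703*q^3 - 15.8777*q^2 + 1.06*q + 3.172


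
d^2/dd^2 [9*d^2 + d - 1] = 18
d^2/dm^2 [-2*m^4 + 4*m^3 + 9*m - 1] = 24*m*(1 - m)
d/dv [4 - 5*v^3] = -15*v^2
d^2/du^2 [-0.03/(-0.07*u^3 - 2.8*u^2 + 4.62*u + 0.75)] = (-(0.0126*u + 0.168)*(0.07*u^3 + 2.8*u^2 - 4.62*u - 0.75) + 0.03*(0.21*u^2 + 5.6*u - 4.62)*(0.42*u^2 + 11.2*u - 9.24))/(0.07*u^3 + 2.8*u^2 - 4.62*u - 0.75)^3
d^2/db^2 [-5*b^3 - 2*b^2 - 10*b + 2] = -30*b - 4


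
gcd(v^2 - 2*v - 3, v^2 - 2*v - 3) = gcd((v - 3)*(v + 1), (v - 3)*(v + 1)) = v^2 - 2*v - 3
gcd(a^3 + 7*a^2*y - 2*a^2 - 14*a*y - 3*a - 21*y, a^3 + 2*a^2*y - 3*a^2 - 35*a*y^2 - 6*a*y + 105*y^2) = a^2 + 7*a*y - 3*a - 21*y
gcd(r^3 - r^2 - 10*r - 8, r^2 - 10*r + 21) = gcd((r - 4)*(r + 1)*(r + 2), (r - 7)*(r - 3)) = 1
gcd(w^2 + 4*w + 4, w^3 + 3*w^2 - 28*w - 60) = w + 2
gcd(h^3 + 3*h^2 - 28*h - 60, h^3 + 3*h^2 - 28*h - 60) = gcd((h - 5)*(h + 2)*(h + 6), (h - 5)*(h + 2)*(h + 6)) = h^3 + 3*h^2 - 28*h - 60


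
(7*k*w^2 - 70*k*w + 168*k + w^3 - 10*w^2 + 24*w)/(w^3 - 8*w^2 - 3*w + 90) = (7*k*w - 28*k + w^2 - 4*w)/(w^2 - 2*w - 15)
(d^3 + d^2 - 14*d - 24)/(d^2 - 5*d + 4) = (d^2 + 5*d + 6)/(d - 1)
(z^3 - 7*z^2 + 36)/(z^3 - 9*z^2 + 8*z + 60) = (z - 3)/(z - 5)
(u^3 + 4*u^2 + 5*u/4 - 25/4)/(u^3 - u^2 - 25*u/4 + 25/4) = (2*u + 5)/(2*u - 5)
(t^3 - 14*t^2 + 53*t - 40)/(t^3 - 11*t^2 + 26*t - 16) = (t - 5)/(t - 2)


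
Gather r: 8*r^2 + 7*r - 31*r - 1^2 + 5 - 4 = 8*r^2 - 24*r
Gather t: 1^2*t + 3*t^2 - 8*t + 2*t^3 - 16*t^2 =2*t^3 - 13*t^2 - 7*t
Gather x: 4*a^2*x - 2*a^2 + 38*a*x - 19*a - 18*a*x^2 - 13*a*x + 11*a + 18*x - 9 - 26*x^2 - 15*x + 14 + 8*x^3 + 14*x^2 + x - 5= -2*a^2 - 8*a + 8*x^3 + x^2*(-18*a - 12) + x*(4*a^2 + 25*a + 4)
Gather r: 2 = 2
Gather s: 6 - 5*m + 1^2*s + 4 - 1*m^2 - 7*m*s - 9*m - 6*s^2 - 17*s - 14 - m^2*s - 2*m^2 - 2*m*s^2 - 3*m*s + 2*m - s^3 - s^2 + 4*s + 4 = -3*m^2 - 12*m - s^3 + s^2*(-2*m - 7) + s*(-m^2 - 10*m - 12)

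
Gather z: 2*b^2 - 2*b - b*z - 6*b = 2*b^2 - b*z - 8*b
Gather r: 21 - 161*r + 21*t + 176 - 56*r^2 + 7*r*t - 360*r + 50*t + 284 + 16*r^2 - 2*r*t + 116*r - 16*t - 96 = -40*r^2 + r*(5*t - 405) + 55*t + 385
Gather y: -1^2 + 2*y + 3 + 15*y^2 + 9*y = 15*y^2 + 11*y + 2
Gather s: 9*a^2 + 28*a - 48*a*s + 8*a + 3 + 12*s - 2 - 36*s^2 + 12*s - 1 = 9*a^2 + 36*a - 36*s^2 + s*(24 - 48*a)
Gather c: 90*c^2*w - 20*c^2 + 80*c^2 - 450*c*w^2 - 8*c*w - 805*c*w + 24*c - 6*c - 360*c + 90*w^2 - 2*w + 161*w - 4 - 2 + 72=c^2*(90*w + 60) + c*(-450*w^2 - 813*w - 342) + 90*w^2 + 159*w + 66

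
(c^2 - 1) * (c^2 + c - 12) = c^4 + c^3 - 13*c^2 - c + 12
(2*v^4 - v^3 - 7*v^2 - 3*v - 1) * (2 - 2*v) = -4*v^5 + 6*v^4 + 12*v^3 - 8*v^2 - 4*v - 2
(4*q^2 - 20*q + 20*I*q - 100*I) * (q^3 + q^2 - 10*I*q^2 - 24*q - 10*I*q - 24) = 4*q^5 - 16*q^4 - 20*I*q^4 + 84*q^3 + 80*I*q^3 - 416*q^2 - 380*I*q^2 - 520*q + 1920*I*q + 2400*I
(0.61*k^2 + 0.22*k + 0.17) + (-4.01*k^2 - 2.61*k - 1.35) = -3.4*k^2 - 2.39*k - 1.18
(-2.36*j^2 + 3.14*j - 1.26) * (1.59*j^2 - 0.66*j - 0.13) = -3.7524*j^4 + 6.5502*j^3 - 3.769*j^2 + 0.4234*j + 0.1638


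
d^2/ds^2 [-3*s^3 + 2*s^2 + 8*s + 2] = 4 - 18*s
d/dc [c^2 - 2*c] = 2*c - 2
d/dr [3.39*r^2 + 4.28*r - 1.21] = 6.78*r + 4.28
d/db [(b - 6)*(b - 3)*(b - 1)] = 3*b^2 - 20*b + 27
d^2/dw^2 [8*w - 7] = 0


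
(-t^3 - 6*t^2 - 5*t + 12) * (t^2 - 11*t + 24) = -t^5 + 5*t^4 + 37*t^3 - 77*t^2 - 252*t + 288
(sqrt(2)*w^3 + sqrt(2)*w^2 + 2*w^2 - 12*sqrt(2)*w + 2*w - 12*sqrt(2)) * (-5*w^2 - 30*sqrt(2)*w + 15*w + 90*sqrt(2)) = -5*sqrt(2)*w^5 - 70*w^4 + 10*sqrt(2)*w^4 + 15*sqrt(2)*w^3 + 140*w^3 + 930*w^2 - 1440*w - 2160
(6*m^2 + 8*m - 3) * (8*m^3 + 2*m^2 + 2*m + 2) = 48*m^5 + 76*m^4 + 4*m^3 + 22*m^2 + 10*m - 6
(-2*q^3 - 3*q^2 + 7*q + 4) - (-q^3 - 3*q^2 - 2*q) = -q^3 + 9*q + 4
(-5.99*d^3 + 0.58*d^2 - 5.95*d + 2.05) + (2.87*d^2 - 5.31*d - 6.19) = -5.99*d^3 + 3.45*d^2 - 11.26*d - 4.14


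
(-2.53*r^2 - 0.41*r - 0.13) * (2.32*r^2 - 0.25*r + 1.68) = -5.8696*r^4 - 0.3187*r^3 - 4.4495*r^2 - 0.6563*r - 0.2184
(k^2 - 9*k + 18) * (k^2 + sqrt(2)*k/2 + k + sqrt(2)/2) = k^4 - 8*k^3 + sqrt(2)*k^3/2 - 4*sqrt(2)*k^2 + 9*k^2 + 9*sqrt(2)*k/2 + 18*k + 9*sqrt(2)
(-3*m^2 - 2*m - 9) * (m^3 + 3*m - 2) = -3*m^5 - 2*m^4 - 18*m^3 - 23*m + 18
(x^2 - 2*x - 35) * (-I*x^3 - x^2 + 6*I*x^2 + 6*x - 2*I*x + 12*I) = -I*x^5 - x^4 + 8*I*x^4 + 8*x^3 + 21*I*x^3 + 23*x^2 - 194*I*x^2 - 210*x + 46*I*x - 420*I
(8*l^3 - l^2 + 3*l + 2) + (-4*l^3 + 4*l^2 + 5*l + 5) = 4*l^3 + 3*l^2 + 8*l + 7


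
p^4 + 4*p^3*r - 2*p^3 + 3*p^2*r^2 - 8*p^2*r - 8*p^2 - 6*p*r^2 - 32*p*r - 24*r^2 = (p - 4)*(p + 2)*(p + r)*(p + 3*r)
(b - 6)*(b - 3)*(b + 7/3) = b^3 - 20*b^2/3 - 3*b + 42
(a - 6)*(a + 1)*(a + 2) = a^3 - 3*a^2 - 16*a - 12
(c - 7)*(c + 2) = c^2 - 5*c - 14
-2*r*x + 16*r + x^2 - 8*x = (-2*r + x)*(x - 8)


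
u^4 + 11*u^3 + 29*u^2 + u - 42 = (u - 1)*(u + 2)*(u + 3)*(u + 7)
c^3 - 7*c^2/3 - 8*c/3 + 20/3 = (c - 2)^2*(c + 5/3)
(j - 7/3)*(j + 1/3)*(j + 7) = j^3 + 5*j^2 - 133*j/9 - 49/9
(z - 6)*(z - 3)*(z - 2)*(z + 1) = z^4 - 10*z^3 + 25*z^2 - 36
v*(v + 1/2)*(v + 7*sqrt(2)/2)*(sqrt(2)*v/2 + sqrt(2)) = sqrt(2)*v^4/2 + 5*sqrt(2)*v^3/4 + 7*v^3/2 + sqrt(2)*v^2/2 + 35*v^2/4 + 7*v/2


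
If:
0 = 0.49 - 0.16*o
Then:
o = 3.06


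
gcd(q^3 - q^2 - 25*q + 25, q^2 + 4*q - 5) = q^2 + 4*q - 5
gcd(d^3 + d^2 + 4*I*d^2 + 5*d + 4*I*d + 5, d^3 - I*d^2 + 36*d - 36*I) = d - I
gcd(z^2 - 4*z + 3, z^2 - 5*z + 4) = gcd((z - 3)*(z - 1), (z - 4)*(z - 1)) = z - 1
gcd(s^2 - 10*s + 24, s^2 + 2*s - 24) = s - 4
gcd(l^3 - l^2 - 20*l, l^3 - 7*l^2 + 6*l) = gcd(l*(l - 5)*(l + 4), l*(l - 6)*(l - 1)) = l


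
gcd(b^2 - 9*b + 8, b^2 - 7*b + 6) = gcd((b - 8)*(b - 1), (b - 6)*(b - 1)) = b - 1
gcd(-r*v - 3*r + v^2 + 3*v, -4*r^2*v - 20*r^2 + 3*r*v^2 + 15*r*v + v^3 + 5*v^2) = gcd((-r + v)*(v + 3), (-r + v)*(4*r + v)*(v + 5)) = r - v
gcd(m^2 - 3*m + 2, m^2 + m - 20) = 1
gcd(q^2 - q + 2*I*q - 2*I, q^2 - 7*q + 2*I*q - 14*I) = q + 2*I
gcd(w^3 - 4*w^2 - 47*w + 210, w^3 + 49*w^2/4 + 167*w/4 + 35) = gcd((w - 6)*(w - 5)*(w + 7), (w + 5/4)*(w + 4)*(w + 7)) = w + 7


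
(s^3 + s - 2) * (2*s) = 2*s^4 + 2*s^2 - 4*s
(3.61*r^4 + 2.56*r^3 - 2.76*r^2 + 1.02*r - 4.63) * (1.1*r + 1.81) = 3.971*r^5 + 9.3501*r^4 + 1.5976*r^3 - 3.8736*r^2 - 3.2468*r - 8.3803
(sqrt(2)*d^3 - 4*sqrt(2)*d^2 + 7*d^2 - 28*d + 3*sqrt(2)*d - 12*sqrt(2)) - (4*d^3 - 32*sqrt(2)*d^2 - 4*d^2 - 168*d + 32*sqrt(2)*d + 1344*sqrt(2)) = -4*d^3 + sqrt(2)*d^3 + 11*d^2 + 28*sqrt(2)*d^2 - 29*sqrt(2)*d + 140*d - 1356*sqrt(2)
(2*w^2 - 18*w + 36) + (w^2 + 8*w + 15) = 3*w^2 - 10*w + 51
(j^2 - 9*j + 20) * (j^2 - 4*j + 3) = j^4 - 13*j^3 + 59*j^2 - 107*j + 60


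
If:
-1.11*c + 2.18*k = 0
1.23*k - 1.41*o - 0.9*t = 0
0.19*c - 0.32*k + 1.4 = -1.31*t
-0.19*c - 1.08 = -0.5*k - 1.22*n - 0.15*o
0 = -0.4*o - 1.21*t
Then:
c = 6.46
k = 3.29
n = 0.10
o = 3.64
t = -1.20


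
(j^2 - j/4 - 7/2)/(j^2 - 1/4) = (4*j^2 - j - 14)/(4*j^2 - 1)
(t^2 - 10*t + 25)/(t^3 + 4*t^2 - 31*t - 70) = (t - 5)/(t^2 + 9*t + 14)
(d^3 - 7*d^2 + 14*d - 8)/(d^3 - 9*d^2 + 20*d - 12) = (d - 4)/(d - 6)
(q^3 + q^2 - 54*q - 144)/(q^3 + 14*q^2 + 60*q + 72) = (q^2 - 5*q - 24)/(q^2 + 8*q + 12)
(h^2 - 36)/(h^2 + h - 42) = (h + 6)/(h + 7)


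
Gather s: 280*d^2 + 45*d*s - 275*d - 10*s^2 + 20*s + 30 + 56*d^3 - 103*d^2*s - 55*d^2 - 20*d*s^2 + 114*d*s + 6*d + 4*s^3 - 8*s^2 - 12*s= 56*d^3 + 225*d^2 - 269*d + 4*s^3 + s^2*(-20*d - 18) + s*(-103*d^2 + 159*d + 8) + 30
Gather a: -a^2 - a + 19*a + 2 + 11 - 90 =-a^2 + 18*a - 77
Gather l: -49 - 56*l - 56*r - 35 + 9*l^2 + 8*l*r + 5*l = 9*l^2 + l*(8*r - 51) - 56*r - 84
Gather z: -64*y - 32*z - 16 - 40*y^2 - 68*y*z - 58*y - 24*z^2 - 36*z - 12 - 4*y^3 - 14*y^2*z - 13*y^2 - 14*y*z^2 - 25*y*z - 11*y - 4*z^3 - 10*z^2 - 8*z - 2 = -4*y^3 - 53*y^2 - 133*y - 4*z^3 + z^2*(-14*y - 34) + z*(-14*y^2 - 93*y - 76) - 30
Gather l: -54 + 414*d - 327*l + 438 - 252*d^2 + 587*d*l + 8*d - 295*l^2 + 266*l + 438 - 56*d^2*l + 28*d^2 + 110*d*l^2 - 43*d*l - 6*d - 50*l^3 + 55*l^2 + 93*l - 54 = -224*d^2 + 416*d - 50*l^3 + l^2*(110*d - 240) + l*(-56*d^2 + 544*d + 32) + 768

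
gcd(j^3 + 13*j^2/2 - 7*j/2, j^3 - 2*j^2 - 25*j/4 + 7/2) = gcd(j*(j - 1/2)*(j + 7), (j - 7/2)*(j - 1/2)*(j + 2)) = j - 1/2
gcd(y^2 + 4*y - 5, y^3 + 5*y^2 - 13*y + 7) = y - 1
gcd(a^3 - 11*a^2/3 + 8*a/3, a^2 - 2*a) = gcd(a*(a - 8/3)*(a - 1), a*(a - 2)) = a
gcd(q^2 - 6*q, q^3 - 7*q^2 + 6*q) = q^2 - 6*q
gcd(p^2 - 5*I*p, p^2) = p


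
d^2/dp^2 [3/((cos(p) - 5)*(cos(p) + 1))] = 3*(-4*sin(p)^4 + 38*sin(p)^2 + 5*cos(p) + 3*cos(3*p) + 8)/((cos(p) - 5)^3*(cos(p) + 1)^3)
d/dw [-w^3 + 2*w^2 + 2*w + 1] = -3*w^2 + 4*w + 2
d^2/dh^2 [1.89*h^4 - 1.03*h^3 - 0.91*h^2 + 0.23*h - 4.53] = 22.68*h^2 - 6.18*h - 1.82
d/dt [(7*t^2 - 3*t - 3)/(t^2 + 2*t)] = (17*t^2 + 6*t + 6)/(t^2*(t^2 + 4*t + 4))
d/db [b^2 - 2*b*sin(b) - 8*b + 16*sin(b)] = -2*b*cos(b) + 2*b - 2*sin(b) + 16*cos(b) - 8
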